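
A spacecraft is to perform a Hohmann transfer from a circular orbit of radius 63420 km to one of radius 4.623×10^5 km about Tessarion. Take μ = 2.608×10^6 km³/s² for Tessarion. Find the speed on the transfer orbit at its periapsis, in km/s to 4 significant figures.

Semi-major axis of the transfer orbit: a_t = (63420 + 4.623×10^5)/2 = 2.6286×10^5 km.
At periapsis, r = 63420 km.
From the vis-viva equation, v = √[μ(2/r − 1/a_t)] = 8.504 km/s.

v = 8.504 km/s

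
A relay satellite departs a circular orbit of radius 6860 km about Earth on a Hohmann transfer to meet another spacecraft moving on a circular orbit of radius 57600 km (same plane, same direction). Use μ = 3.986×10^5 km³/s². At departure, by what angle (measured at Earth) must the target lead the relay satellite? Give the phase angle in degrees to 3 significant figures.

Transfer-ellipse semi-major axis a_t = (r₁ + r₂)/2 = (6860 + 57600)/2 = 32230 km.
Transfer time t = π√(a_t³/μ) = 28790 s.
The target's mean motion on its circular orbit is ω₂ = √(μ/r₂³) = 4.567×10^-5 rad/s.
Angle swept by the target during transfer: ω₂·t = 1.315 rad = 75.34°.
The relay satellite traverses 180° on the transfer ellipse, so the target must lead by 180° − 75.34° = 105°.

φ = 105°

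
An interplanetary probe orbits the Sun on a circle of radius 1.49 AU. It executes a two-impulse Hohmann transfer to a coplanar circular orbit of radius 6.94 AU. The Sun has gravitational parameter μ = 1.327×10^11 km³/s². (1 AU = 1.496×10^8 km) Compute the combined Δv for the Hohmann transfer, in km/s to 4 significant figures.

In km: r₁ = 1.49 × 1.496×10^8 = 2.22904×10^8 km; r₂ = 6.94 × 1.496×10^8 = 1.038224×10^9 km.
Semi-major axis of the transfer orbit: a_t = (2.22904×10^8 + 1.038224×10^9)/2 = 6.30564×10^8 km.
Circular speed at r₁: v₁ = √(μ/r₁) = √(1.327×10^11/2.22904×10^8) = 24.399 km/s.
On the transfer ellipse at r₁, vis-viva equation gives v_p = √[μ(2/r₁ − 1/a_t)] = 31.308 km/s.
First burn Δv₁ = |v_p − v₁| = 6.909 km/s.
Circular speed at r₂: v₂ = √(μ/r₂) = 11.306 km/s.
Transfer-orbit speed at r₂: v_a = √[μ(2/r₂ − 1/a_t)] = 6.7218 km/s.
Second burn Δv₂ = |v₂ − v_a| = 4.584 km/s.
Δv = Δv₁ + Δv₂ = 6.909 + 4.584 = 11.49 km/s.

Δv = 11.49 km/s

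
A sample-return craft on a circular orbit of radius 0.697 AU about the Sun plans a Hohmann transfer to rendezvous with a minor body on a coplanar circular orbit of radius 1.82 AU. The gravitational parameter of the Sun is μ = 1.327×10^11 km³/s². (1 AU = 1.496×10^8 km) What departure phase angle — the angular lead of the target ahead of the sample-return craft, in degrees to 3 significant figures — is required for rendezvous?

In km: r₁ = 0.697 × 1.496×10^8 = 1.042712×10^8 km; r₂ = 1.82 × 1.496×10^8 = 2.72272×10^8 km.
Transfer-ellipse semi-major axis a_t = (r₁ + r₂)/2 = (1.042712×10^8 + 2.72272×10^8)/2 = 1.882716×10^8 km.
Transfer time t = π√(a_t³/μ) = 2.228×10^7 s.
Target angular speed ω₂ = √(μ/r₂³) = 8.108×10^-8 rad/s.
Angle swept by the target during transfer: ω₂·t = 1.806 rad = 103.5°.
Arrival is 180° from departure on the ellipse, so φ = 180° − 103.5° = 76.5°.

φ = 76.5°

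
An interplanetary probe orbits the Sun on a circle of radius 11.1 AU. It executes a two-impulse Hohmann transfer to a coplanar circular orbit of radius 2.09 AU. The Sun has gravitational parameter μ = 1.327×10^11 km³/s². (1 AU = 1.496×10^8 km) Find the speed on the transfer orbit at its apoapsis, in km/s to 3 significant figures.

In km: r₁ = 11.1 × 1.496×10^8 = 1.66056×10^9 km; r₂ = 2.09 × 1.496×10^8 = 3.12664×10^8 km.
Semi-major axis of the transfer orbit: a_t = (1.66056×10^9 + 3.12664×10^8)/2 = 9.86612×10^8 km.
At apoapsis, r = 1.66056×10^9 km.
From the vis-viva equation, v = √[μ(2/r − 1/a_t)] = 5.032 km/s.

v = 5.03 km/s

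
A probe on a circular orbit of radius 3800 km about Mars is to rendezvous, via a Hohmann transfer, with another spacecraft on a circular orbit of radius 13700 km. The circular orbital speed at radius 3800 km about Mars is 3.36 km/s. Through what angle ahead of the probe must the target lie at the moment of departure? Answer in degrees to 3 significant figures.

From the circular-orbit relation v² = μ/r at r = 3800 km: μ = v²r = (3.36)² × 3800 = 42900.5 km³/s².
Semi-major axis of the transfer orbit: a_t = (3800 + 13700)/2 = 8750 km.
The half-period of the transfer ellipse is t = π√(a_t³/μ) = 12414.5 s.
Target angular speed ω₂ = √(μ/r₂³) = 1.29167×10^-4 rad/s.
Angle swept by the target during transfer: ω₂·t = 1.60354 rad = 91.88°.
Arrival is 180° from departure on the ellipse, so φ = 180° − 91.88° = 88.1°.

φ = 88.1°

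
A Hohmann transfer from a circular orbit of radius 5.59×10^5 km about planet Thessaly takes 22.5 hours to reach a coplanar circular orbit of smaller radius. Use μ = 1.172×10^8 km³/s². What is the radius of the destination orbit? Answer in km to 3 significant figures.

r₂ = 2.95×10^5 km

Transfer time t = 22.5 hours = 81000 s, and t = π√(a_t³/μ).
So a_t = (μ t²/π²)^(1/3) = (1.172×10^8 × (81000)² / π²)^(1/3) = 4.2710×10^5 km.
Since a_t = (r₁ + r₂)/2, r₂ = 2a_t − r₁ = 2×4.2710×10^5 − 5.590×10^5 = 2.952×10^5 km.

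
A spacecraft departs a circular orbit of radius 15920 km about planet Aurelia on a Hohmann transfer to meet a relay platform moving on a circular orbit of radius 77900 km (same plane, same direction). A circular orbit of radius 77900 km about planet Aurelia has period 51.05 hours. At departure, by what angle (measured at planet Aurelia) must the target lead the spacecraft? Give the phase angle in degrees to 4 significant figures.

φ = 95.89°

From Kepler's third law T² = 4π²r³/μ at r = 77900 km, T = 51.05 hours = 51.05 × 3600 s = 1.8378×10^5 s: μ = 4π²r³/T² = 5.52555×10^5 km³/s².
Semi-major axis of the transfer orbit: a_t = (15920 + 77900)/2 = 46910 km.
Transfer time t = π√(a_t³/μ) = 42940 s.
Target angular speed ω₂ = √(μ/r₂³) = 3.419×10^-5 rad/s.
Angle swept by the target during transfer: ω₂·t = 1.468 rad = 84.11°.
Arrival is 180° from departure on the ellipse, so φ = 180° − 84.11° = 95.89°.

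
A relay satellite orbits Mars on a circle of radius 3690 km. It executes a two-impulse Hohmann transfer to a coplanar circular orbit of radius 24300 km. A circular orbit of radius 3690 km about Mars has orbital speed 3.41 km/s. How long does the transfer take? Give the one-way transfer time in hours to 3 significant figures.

From the circular-orbit relation v² = μ/r at r = 3690 km: μ = v²r = (3.41)² × 3690 = 42907.7 km³/s².
The Hohmann ellipse has a_t = (r₁ + r₂)/2 = 13995 km.
By Kepler's third law the transfer-orbit period is T = 2π√(a_t³/μ), so t = T/2 = 25109.7 s.
Converting: 25109.7 s ÷ 3600 s/hour = 6.97 hours.

t = 6.97 hours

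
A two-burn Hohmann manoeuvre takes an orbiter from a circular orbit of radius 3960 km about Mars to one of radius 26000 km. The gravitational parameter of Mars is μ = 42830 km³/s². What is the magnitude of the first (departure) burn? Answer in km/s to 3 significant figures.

Transfer-ellipse semi-major axis a_t = (r₁ + r₂)/2 = (3960 + 26000)/2 = 14980 km.
On the circular orbit at r = 3960 km, v_c = √(μ/r) = 3.289 km/s.
Vis-viva on the transfer ellipse at r = 3960 km gives v_t = √[μ(2/r − 1/a_t)] = 4.333 km/s.
Δv₁ = |v_t − v_c| = |4.333 − 3.289| = 1.044 km/s.

Δv₁ = 1.04 km/s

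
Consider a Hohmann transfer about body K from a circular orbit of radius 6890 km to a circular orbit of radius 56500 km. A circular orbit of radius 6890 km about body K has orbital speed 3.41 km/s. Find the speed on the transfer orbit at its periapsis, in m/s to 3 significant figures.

v = 4550 m/s

From the circular-orbit relation v² = μ/r at r = 6890 km: μ = v²r = (3.41)² × 6890 = 80117.6 km³/s².
Semi-major axis of the transfer orbit: a_t = (6890 + 56500)/2 = 31695 km.
The periapsis of the transfer ellipse is at r = 6890 km.
From the vis-viva equation, v = √[μ(2/r − 1/a_t)] = 4.553 km/s.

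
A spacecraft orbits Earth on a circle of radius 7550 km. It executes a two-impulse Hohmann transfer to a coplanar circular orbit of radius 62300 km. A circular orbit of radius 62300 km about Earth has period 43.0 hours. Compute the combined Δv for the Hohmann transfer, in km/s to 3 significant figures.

Δv = 3.79 km/s

From Kepler's third law T² = 4π²r³/μ at r = 62300 km, T = 43.0 hours = 43.0 × 3600 s = 1.548×10^5 s: μ = 4π²r³/T² = 3.98366×10^5 km³/s².
The Hohmann ellipse has a_t = (r₁ + r₂)/2 = 34925 km.
At r₁ the circular-orbit speed is v₁ = √(μ/r₁) = 7.264 km/s.
Transfer-orbit speed at r₁ (vis-viva equation): v_p = √[μ(2/r₁ − 1/a_t)] = 9.702 km/s.
First burn Δv₁ = |v_p − v₁| = 2.438 km/s.
At r₂, v₂ = √(μ/r₂) = 2.529 km/s.
Transfer-orbit speed at r₂: v_a = √[μ(2/r₂ − 1/a_t)] = 1.176 km/s.
Second burn Δv₂ = |v₂ − v_a| = 1.353 km/s.
Total Δv = Δv₁ + Δv₂ = 3.791 km/s.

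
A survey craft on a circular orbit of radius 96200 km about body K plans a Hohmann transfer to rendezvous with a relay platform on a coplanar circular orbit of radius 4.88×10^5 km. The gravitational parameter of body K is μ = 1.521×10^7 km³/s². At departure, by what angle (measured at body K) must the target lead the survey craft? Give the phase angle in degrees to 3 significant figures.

φ = 96.6°

Transfer-ellipse semi-major axis a_t = (r₁ + r₂)/2 = (96200 + 4.880×10^5)/2 = 2.921×10^5 km.
Transfer time t = π√(a_t³/μ) = 1.271694×10^5 s.
The target's mean motion on its circular orbit is ω₂ = √(μ/r₂³) = 1.144023×10^-5 rad/s.
Angle swept by the target during transfer: ω₂·t = 1.45485 rad = 83.36°.
The survey craft traverses 180° on the transfer ellipse, so the target must lead by 180° − 83.36° = 96.6°.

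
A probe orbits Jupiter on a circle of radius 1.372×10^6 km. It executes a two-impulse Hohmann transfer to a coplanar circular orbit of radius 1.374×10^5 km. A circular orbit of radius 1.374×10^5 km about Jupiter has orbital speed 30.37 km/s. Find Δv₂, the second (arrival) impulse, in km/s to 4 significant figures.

From the circular-orbit relation v² = μ/r at r = 1.374×10^5 km: μ = v²r = (30.37)² × 1.374×10^5 = 1.26729×10^8 km³/s².
Transfer-ellipse semi-major axis a_t = (r₁ + r₂)/2 = (1.372×10^6 + 1.374×10^5)/2 = 7.547×10^5 km.
Circular speed at r = 1.374×10^5 km: v_c = √(μ/r) = 30.37 km/s.
Vis-viva on the transfer ellipse at r = 1.374×10^5 km gives v_t = √[μ(2/r − 1/a_t)] = 40.95 km/s.
Δv₂ = |v_t − v_c| = |40.95 − 30.37| = 10.58 km/s.

Δv₂ = 10.58 km/s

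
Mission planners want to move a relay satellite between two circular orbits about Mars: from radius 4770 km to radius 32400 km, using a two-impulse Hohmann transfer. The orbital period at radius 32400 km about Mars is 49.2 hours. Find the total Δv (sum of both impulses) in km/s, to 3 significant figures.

From Kepler's third law T² = 4π²r³/μ at r = 32400 km, T = 49.2 hours = 49.2 × 3600 s = 1.7712×10^5 s: μ = 4π²r³/T² = 42801.6 km³/s².
Semi-major axis of the transfer orbit: a_t = (4770 + 32400)/2 = 18585 km.
Circular speed at r₁: v₁ = √(μ/r₁) = √(42801.6/4770) = 2.9955 km/s.
On the transfer ellipse at r₁, v² = μ(2/r − 1/a) gives v_p = √[μ(2/r₁ − 1/a_t)] = 3.9551 km/s.
First burn Δv₁ = |v_p − v₁| = 0.9596 km/s.
At r₂, v₂ = √(μ/r₂) = 1.1494 km/s.
Transfer-orbit speed at r₂: v_a = √[μ(2/r₂ − 1/a_t)] = 0.58228 km/s.
Second burn Δv₂ = |v₂ − v_a| = 0.5671 km/s.
Δv = Δv₁ + Δv₂ = 0.9596 + 0.5671 = 1.527 km/s.

Δv = 1.53 km/s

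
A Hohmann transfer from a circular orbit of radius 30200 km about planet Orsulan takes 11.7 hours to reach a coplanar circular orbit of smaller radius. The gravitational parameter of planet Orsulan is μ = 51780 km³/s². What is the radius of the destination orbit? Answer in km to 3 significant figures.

r₂ = 11900 km

Transfer time t = 11.7 hours = 42120 s, and t = π√(a_t³/μ).
So a_t = (μ t²/π²)^(1/3) = (51780 × (42120)² / π²)^(1/3) = 21035 km.
Since a_t = (r₁ + r₂)/2, r₂ = 2a_t − r₁ = 2×21035 − 30200 = 11870 km.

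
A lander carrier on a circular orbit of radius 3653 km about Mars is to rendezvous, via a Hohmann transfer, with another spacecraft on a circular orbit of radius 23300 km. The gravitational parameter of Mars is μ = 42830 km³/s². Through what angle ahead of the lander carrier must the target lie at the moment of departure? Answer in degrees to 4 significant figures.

Semi-major axis of the transfer orbit: a_t = (3653 + 23300)/2 = 13476.5 km.
Transfer time t = π√(a_t³/μ) = 23750 s.
The target's mean motion on its circular orbit is ω₂ = √(μ/r₂³) = 5.819×10^-5 rad/s.
Angle swept by the target during transfer: ω₂·t = 1.382 rad = 79.18°.
The lander carrier traverses 180° on the transfer ellipse, so the target must lead by 180° − 79.18° = 100.8°.

φ = 100.8°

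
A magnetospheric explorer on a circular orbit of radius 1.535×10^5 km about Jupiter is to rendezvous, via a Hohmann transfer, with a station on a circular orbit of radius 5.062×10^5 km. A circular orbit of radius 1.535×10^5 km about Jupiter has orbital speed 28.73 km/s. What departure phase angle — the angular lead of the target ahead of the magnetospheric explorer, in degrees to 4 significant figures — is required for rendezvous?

From the circular-orbit relation v² = μ/r at r = 1.535×10^5 km: μ = v²r = (28.73)² × 1.535×10^5 = 1.26701×10^8 km³/s².
Transfer-ellipse semi-major axis a_t = (r₁ + r₂)/2 = (1.535×10^5 + 5.062×10^5)/2 = 3.2985×10^5 km.
Transfer time t = π√(a_t³/μ) = 52873 s.
Target angular speed ω₂ = √(μ/r₂³) = 3.1254×10^-5 rad/s.
Angle swept by the target during transfer: ω₂·t = 1.6525 rad = 94.68°.
The magnetospheric explorer traverses 180° on the transfer ellipse, so the target must lead by 180° − 94.68° = 85.32°.

φ = 85.32°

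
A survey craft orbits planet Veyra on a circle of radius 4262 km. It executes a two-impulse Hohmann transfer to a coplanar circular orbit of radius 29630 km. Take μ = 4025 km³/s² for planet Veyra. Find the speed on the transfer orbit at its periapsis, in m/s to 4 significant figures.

Transfer-ellipse semi-major axis a_t = (r₁ + r₂)/2 = (4262 + 29630)/2 = 16946 km.
At periapsis, r = 4262 km.
From the vis-viva equation, v = √[μ(2/r − 1/a_t)] = 1.285 km/s.

v = 1285 m/s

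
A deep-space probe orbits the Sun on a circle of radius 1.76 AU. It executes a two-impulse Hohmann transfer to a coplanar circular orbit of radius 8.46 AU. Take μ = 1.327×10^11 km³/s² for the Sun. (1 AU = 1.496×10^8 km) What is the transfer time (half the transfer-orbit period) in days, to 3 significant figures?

t = 2110 days

In km: r₁ = 1.76 × 1.496×10^8 = 2.63296×10^8 km; r₂ = 8.46 × 1.496×10^8 = 1.265616×10^9 km.
The Hohmann ellipse has a_t = (r₁ + r₂)/2 = 7.64456×10^8 km.
Half the transfer-orbit period gives t = π√(a_t³/μ) = 1.823×10^8 s.
Converting: 1.823×10^8 s ÷ 86400 s/day = 2110 days.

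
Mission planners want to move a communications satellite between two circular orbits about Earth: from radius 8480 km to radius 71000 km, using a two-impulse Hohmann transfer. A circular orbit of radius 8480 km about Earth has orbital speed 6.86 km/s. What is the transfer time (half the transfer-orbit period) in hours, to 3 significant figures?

t = 10.9 hours

From the circular-orbit relation v² = μ/r at r = 8480 km: μ = v²r = (6.86)² × 8480 = 3.99065×10^5 km³/s².
Semi-major axis of the transfer orbit: a_t = (8480 + 71000)/2 = 39740 km.
Transfer time t = π√(a_t³/μ) = π√((39740)³ / 3.99065×10^5) = 39400 s.
Converting: 39400 s ÷ 3600 s/hour = 10.9 hours.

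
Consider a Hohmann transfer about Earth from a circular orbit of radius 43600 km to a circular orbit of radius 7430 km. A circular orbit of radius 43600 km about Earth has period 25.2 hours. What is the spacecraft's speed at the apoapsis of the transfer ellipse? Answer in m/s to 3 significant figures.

v = 1630 m/s

From Kepler's third law T² = 4π²r³/μ at r = 43600 km, T = 25.2 hours = 25.2 × 3600 s = 90720 s: μ = 4π²r³/T² = 3.97570×10^5 km³/s².
Transfer-ellipse semi-major axis a_t = (r₁ + r₂)/2 = (43600 + 7430)/2 = 25515 km.
The apoapsis of the transfer ellipse is at r = 43600 km.
Vis-viva: v = √[μ(2/r − 1/a_t)] = √[3.97570×10^5 × (2/43600 − 1/25515)] = 1.630 km/s.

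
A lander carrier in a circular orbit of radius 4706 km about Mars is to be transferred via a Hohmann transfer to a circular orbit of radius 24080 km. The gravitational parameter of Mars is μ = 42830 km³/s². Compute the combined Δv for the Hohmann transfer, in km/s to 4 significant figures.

The Hohmann ellipse has a_t = (r₁ + r₂)/2 = 14393 km.
At r₁ the circular-orbit speed is v₁ = √(μ/r₁) = 3.0168 km/s.
Transfer-orbit speed at r₁ (vis-viva): v_p = √[μ(2/r₁ − 1/a_t)] = 3.9021 km/s.
First burn Δv₁ = |v_p − v₁| = 0.8853 km/s.
Circular speed at r₂: v₂ = √(μ/r₂) = 1.3337 km/s.
Transfer-orbit speed at r₂: v_a = √[μ(2/r₂ − 1/a_t)] = 0.76260 km/s.
Second burn Δv₂ = |v₂ − v_a| = 0.5711 km/s.
Δv = Δv₁ + Δv₂ = 0.8853 + 0.5711 = 1.456 km/s.

Δv = 1.456 km/s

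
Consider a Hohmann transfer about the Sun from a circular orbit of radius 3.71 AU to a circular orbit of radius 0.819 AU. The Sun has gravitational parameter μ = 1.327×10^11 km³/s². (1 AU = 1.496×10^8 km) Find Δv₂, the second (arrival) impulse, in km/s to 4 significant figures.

In km: r₁ = 3.71 × 1.496×10^8 = 5.55016×10^8 km; r₂ = 0.819 × 1.496×10^8 = 1.225224×10^8 km.
Transfer-ellipse semi-major axis a_t = (r₁ + r₂)/2 = (5.55016×10^8 + 1.225224×10^8)/2 = 3.387692×10^8 km.
Circular speed at r = 1.225224×10^8 km: v_c = √(μ/r) = 32.910 km/s.
Vis-viva on the transfer ellipse at r = 1.225224×10^8 km gives v_t = √[μ(2/r − 1/a_t)] = 42.124 km/s.
Δv₂ = |v_t − v_c| = |42.124 − 32.910| = 9.214 km/s.

Δv₂ = 9.214 km/s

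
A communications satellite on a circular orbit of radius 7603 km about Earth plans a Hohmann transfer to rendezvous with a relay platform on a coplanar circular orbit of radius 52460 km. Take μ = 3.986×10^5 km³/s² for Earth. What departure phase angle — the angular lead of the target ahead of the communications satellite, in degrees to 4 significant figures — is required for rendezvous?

φ = 102.0°

Semi-major axis of the transfer orbit: a_t = (7603 + 52460)/2 = 30031.5 km.
Transfer time t = π√(a_t³/μ) = 25897 s.
Target angular speed ω₂ = √(μ/r₂³) = 5.2544×10^-5 rad/s.
Angle swept by the target during transfer: ω₂·t = 1.3607 rad = 77.96°.
The communications satellite traverses 180° on the transfer ellipse, so the target must lead by 180° − 77.96° = 102.0°.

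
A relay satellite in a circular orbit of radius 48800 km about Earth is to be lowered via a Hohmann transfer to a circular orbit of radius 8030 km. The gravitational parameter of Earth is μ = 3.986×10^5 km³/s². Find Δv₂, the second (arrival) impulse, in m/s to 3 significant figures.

Semi-major axis of the transfer orbit: a_t = (48800 + 8030)/2 = 28415 km.
On the circular orbit at r = 8030 km, v_c = √(μ/r) = 7.045 km/s.
Transfer-orbit speed at the same r (vis-viva, a = a_t): v_t = √[μ(2/r − 1/a_t)] = 9.233 km/s.
Δv₂ = |v_t − v_c| = |9.233 − 7.045| = 2.188 km/s.

Δv₂ = 2190 m/s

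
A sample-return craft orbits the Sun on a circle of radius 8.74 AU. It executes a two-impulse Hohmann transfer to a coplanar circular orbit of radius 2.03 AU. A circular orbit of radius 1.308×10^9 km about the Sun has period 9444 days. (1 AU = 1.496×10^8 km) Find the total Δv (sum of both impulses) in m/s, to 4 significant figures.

From Kepler's third law T² = 4π²r³/μ at r = 1.308×10^9 km, T = 9444 days = 9444 × 86400 s = 8.159616×10^8 s: μ = 4π²r³/T² = 1.32692×10^11 km³/s².
In km: r₁ = 8.74 × 1.496×10^8 = 1.307504×10^9 km; r₂ = 2.03 × 1.496×10^8 = 3.03688×10^8 km.
Transfer-ellipse semi-major axis a_t = (r₁ + r₂)/2 = (1.307504×10^9 + 3.03688×10^8)/2 = 8.05596×10^8 km.
Circular speed at r₁: v₁ = √(μ/r₁) = √(1.32692×10^11/1.307504×10^9) = 10.074 km/s.
Transfer-orbit speed at r₁ (vis-viva): v_a = √[μ(2/r₁ − 1/a_t)] = 6.1852 km/s.
First burn Δv₁ = |v_a − v₁| = 3.889 km/s.
Circular speed at r₂: v₂ = √(μ/r₂) = 20.903 km/s.
Transfer-orbit speed at r₂: v_p = √[μ(2/r₂ − 1/a_t)] = 26.630 km/s.
Second burn Δv₂ = |v₂ − v_p| = 5.727 km/s.
Total Δv = Δv₁ + Δv₂ = 9.616 km/s.

Δv = 9616 m/s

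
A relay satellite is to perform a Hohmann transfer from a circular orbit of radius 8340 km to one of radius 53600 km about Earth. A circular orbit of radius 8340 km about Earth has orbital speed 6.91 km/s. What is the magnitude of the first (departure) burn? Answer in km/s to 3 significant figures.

From the circular-orbit relation v² = μ/r at r = 8340 km: μ = v²r = (6.91)² × 8340 = 3.98219×10^5 km³/s².
Semi-major axis of the transfer orbit: a_t = (8340 + 53600)/2 = 30970 km.
Circular speed at r = 8340 km: v_c = √(μ/r) = 6.910 km/s.
Transfer-orbit speed at the same r (vis-viva, a = a_t): v_t = √[μ(2/r − 1/a_t)] = 9.091 km/s.
Δv₁ = |v_t − v_c| = |9.091 − 6.910| = 2.181 km/s.

Δv₁ = 2.18 km/s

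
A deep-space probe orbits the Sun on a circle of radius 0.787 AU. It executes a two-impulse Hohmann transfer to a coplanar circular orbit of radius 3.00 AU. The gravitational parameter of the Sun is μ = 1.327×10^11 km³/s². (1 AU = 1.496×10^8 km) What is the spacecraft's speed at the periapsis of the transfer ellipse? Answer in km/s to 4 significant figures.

v = 42.26 km/s

In km: r₁ = 0.787 × 1.496×10^8 = 1.177352×10^8 km; r₂ = 3.00 × 1.496×10^8 = 4.488×10^8 km.
The Hohmann ellipse has a_t = (r₁ + r₂)/2 = 2.832676×10^8 km.
At periapsis, r = 1.177352×10^8 km.
From the vis-viva equation, v = √[μ(2/r − 1/a_t)] = 42.26 km/s.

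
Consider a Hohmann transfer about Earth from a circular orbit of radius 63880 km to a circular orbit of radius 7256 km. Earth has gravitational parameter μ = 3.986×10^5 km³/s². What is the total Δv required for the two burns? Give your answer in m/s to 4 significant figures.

The Hohmann ellipse has a_t = (r₁ + r₂)/2 = 35568 km.
At r₁ the circular-orbit speed is v₁ = √(μ/r₁) = 2.498 km/s.
Transfer-orbit speed at r₁ (v² = μ(2/r − 1/a)): v_a = √[μ(2/r₁ − 1/a_t)] = 1.128 km/s.
First burn Δv₁ = |v_a − v₁| = 1.370 km/s.
Circular speed at r₂: v₂ = √(μ/r₂) = 7.412 km/s.
Transfer-orbit speed at r₂: v_p = √[μ(2/r₂ − 1/a_t)] = 9.933 km/s.
Second burn Δv₂ = |v₂ − v_p| = 2.521 km/s.
Δv = Δv₁ + Δv₂ = 1.370 + 2.521 = 3.891 km/s.

Δv = 3891 m/s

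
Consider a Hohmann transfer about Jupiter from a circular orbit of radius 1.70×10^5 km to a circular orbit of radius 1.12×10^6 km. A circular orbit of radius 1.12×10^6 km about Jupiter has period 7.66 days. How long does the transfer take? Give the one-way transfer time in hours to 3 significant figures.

From Kepler's third law T² = 4π²r³/μ at r = 1.12×10^6 km, T = 7.66 days = 7.66 × 86400 s = 6.61824×10^5 s: μ = 4π²r³/T² = 1.26628×10^8 km³/s².
Transfer-ellipse semi-major axis a_t = (r₁ + r₂)/2 = (1.700×10^5 + 1.120×10^6)/2 = 6.450×10^5 km.
By Kepler's third law the transfer-orbit period is T = 2π√(a_t³/μ), so t = T/2 = 1.446×10^5 s.
Converting: 1.446×10^5 s ÷ 3600 s/hour = 40.2 hours.

t = 40.2 hours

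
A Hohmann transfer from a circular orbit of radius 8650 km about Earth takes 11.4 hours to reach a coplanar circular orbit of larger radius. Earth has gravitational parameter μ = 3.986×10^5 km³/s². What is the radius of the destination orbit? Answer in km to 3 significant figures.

Transfer time t = 11.4 hours = 41040 s, and t = π√(a_t³/μ).
So a_t = (μ t²/π²)^(1/3) = (3.986×10^5 × (41040)² / π²)^(1/3) = 40821 km.
Since a_t = (r₁ + r₂)/2, r₂ = 2a_t − r₁ = 2×40821 − 8650 = 72992 km.

r₂ = 73000 km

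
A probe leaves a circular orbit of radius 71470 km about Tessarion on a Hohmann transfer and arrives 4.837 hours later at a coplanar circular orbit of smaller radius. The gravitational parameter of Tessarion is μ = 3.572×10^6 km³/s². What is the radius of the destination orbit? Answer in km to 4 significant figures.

r₂ = 24280 km

Transfer time t = 4.837 hours = 17413.2 s, and t = π√(a_t³/μ).
So a_t = (μ t²/π²)^(1/3) = (3.572×10^6 × (17413.2)² / π²)^(1/3) = 47877 km.
Since a_t = (r₁ + r₂)/2, r₂ = 2a_t − r₁ = 2×47877 − 71470 = 24284 km.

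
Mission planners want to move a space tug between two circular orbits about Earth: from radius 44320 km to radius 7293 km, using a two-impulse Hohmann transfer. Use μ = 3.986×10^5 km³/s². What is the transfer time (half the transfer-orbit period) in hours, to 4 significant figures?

Semi-major axis of the transfer orbit: a_t = (44320 + 7293)/2 = 25806.5 km.
By Kepler's third law the transfer-orbit period is T = 2π√(a_t³/μ), so t = T/2 = 20629 s.
Converting: 20629 s ÷ 3600 s/hour = 5.730 hours.

t = 5.730 hours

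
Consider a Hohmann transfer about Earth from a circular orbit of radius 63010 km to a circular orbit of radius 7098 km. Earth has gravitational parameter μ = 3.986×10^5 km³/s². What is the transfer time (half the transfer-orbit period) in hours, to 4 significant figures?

t = 9.072 hours

Transfer-ellipse semi-major axis a_t = (r₁ + r₂)/2 = (63010 + 7098)/2 = 35054 km.
By Kepler's third law the transfer-orbit period is T = 2π√(a_t³/μ), so t = T/2 = 32660 s.
Converting: 32660 s ÷ 3600 s/hour = 9.072 hours.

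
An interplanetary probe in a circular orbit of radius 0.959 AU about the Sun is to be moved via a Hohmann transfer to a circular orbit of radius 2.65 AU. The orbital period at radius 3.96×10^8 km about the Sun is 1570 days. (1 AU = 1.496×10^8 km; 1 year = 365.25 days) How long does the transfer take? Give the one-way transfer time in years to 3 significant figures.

From Kepler's third law T² = 4π²r³/μ at r = 3.96×10^8 km, T = 1570 days = 1570 × 86400 s = 1.35648×10^8 s: μ = 4π²r³/T² = 1.33235×10^11 km³/s².
In km: r₁ = 0.959 × 1.496×10^8 = 1.434664×10^8 km; r₂ = 2.65 × 1.496×10^8 = 3.9644×10^8 km.
The Hohmann ellipse has a_t = (r₁ + r₂)/2 = 2.699532×10^8 km.
Transfer time t = π√(a_t³/μ) = π√((2.699532×10^8)³ / 1.33235×10^11) = 3.817×10^7 s.
Converting: 3.817×10^7 s ÷ 3.15576×10^7 s/year (365.25 × 86400) = 1.21 years.

t = 1.21 years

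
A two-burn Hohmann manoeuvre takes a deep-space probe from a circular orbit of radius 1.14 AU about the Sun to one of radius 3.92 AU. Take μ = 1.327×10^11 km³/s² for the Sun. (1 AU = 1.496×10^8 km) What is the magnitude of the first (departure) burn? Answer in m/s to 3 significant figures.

Δv₁ = 6830 m/s

In km: r₁ = 1.14 × 1.496×10^8 = 1.70544×10^8 km; r₂ = 3.92 × 1.496×10^8 = 5.86432×10^8 km.
Semi-major axis of the transfer orbit: a_t = (1.70544×10^8 + 5.86432×10^8)/2 = 3.78488×10^8 km.
Circular speed at r = 1.70544×10^8 km: v_c = √(μ/r) = 27.8944 km/s.
Transfer-orbit speed at the same r (vis-viva, a = a_t): v_t = √[μ(2/r − 1/a_t)] = 34.7216 km/s.
Δv₁ = |v_t − v_c| = |34.7216 − 27.8944| = 6.827 km/s.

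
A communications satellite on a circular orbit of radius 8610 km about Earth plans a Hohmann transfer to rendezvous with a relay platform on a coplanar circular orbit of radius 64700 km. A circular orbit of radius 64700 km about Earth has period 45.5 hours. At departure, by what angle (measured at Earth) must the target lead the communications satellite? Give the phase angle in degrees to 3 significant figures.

From Kepler's third law T² = 4π²r³/μ at r = 64700 km, T = 45.5 hours = 45.5 × 3600 s = 1.638×10^5 s: μ = 4π²r³/T² = 3.98515×10^5 km³/s².
Semi-major axis of the transfer orbit: a_t = (8610 + 64700)/2 = 36655 km.
The half-period of the transfer ellipse is t = π√(a_t³/μ) = 34924.3 s.
Target angular speed ω₂ = √(μ/r₂³) = 3.83589×10^-5 rad/s.
Angle swept by the target during transfer: ω₂·t = 1.3397 rad = 76.76°.
The communications satellite traverses 180° on the transfer ellipse, so the target must lead by 180° − 76.76° = 103°.

φ = 103°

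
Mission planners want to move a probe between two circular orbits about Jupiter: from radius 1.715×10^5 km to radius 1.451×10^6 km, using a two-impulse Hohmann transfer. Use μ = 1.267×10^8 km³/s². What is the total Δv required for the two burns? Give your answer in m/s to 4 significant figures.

Δv = 14220 m/s

Transfer-ellipse semi-major axis a_t = (r₁ + r₂)/2 = (1.715×10^5 + 1.451×10^6)/2 = 8.1125×10^5 km.
At r₁ the circular-orbit speed is v₁ = √(μ/r₁) = 27.18 km/s.
Transfer-orbit speed at r₁ (vis-viva equation): v_p = √[μ(2/r₁ − 1/a_t)] = 36.35 km/s.
First burn Δv₁ = |v_p − v₁| = 9.170 km/s.
Circular speed at r₂: v₂ = √(μ/r₂) = 9.344 km/s.
Transfer-orbit speed at r₂: v_a = √[μ(2/r₂ − 1/a_t)] = 4.296 km/s.
Second burn Δv₂ = |v₂ − v_a| = 5.048 km/s.
Δv = Δv₁ + Δv₂ = 9.170 + 5.048 = 14.22 km/s.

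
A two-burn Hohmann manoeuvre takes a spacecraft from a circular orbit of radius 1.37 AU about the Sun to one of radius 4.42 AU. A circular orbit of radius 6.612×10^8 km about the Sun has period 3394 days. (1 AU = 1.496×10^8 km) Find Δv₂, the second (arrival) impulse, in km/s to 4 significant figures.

Δv₂ = 4.421 km/s

From Kepler's third law T² = 4π²r³/μ at r = 6.612×10^8 km, T = 3394 days = 3394 × 86400 s = 2.932416×10^8 s: μ = 4π²r³/T² = 1.32711×10^11 km³/s².
In km: r₁ = 1.37 × 1.496×10^8 = 2.04952×10^8 km; r₂ = 4.42 × 1.496×10^8 = 6.61232×10^8 km.
Semi-major axis of the transfer orbit: a_t = (2.04952×10^8 + 6.61232×10^8)/2 = 4.33092×10^8 km.
Circular speed at r = 6.61232×10^8 km: v_c = √(μ/r) = 14.167 km/s.
Transfer-orbit speed at the same r (vis-viva, a = a_t): v_t = √[μ(2/r − 1/a_t)] = 9.7457 km/s.
Δv₂ = |v_t − v_c| = |9.7457 − 14.167| = 4.421 km/s.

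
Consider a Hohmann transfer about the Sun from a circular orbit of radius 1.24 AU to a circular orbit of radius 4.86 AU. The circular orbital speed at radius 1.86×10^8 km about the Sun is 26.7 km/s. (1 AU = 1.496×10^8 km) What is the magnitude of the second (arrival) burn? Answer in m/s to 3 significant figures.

Δv₂ = 4890 m/s

From the circular-orbit relation v² = μ/r at r = 1.86×10^8 km: μ = v²r = (26.7)² × 1.86×10^8 = 1.32598×10^11 km³/s².
In km: r₁ = 1.24 × 1.496×10^8 = 1.85504×10^8 km; r₂ = 4.86 × 1.496×10^8 = 7.27056×10^8 km.
The Hohmann ellipse has a_t = (r₁ + r₂)/2 = 4.5628×10^8 km.
Circular speed at r = 7.27056×10^8 km: v_c = √(μ/r) = 13.505 km/s.
Transfer-orbit speed at the same r (vis-viva, a = a_t): v_t = √[μ(2/r − 1/a_t)] = 8.6108 km/s.
Δv₂ = |v_t − v_c| = |8.6108 − 13.505| = 4.894 km/s.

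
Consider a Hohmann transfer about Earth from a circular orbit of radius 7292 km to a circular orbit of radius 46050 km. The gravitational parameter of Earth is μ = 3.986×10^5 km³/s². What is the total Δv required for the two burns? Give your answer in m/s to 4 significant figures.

Semi-major axis of the transfer orbit: a_t = (7292 + 46050)/2 = 26671 km.
At r₁ the circular-orbit speed is v₁ = √(μ/r₁) = 7.3934 km/s.
On the transfer ellipse at r₁, v² = μ(2/r − 1/a) gives v_p = √[μ(2/r₁ − 1/a_t)] = 9.7149 km/s.
First burn Δv₁ = |v_p − v₁| = 2.3215 km/s.
Circular speed at r₂: v₂ = √(μ/r₂) = 2.9421 km/s.
Transfer-orbit speed at r₂: v_a = √[μ(2/r₂ − 1/a_t)] = 1.5384 km/s.
Second burn Δv₂ = |v₂ − v_a| = 1.4037 km/s.
Total Δv = Δv₁ + Δv₂ = 3.725 km/s.

Δv = 3725 m/s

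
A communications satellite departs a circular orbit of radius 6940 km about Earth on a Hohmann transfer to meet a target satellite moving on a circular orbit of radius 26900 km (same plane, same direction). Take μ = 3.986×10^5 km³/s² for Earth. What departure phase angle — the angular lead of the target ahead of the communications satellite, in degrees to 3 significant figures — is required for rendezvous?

Transfer-ellipse semi-major axis a_t = (r₁ + r₂)/2 = (6940 + 26900)/2 = 16920 km.
Transfer time t = π√(a_t³/μ) = 10952 s.
Target angular speed ω₂ = √(μ/r₂³) = 1.4310×10^-4 rad/s.
Angle swept by the target during transfer: ω₂·t = 1.5672 rad = 89.79°.
The communications satellite traverses 180° on the transfer ellipse, so the target must lead by 180° − 89.79° = 90.2°.

φ = 90.2°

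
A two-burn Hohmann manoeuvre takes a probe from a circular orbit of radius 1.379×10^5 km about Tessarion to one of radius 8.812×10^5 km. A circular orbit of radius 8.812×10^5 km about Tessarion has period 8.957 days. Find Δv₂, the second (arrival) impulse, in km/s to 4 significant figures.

Δv₂ = 3.433 km/s

From Kepler's third law T² = 4π²r³/μ at r = 8.812×10^5 km, T = 8.957 days = 8.957 × 86400 s = 7.738848×10^5 s: μ = 4π²r³/T² = 4.51056×10^7 km³/s².
Semi-major axis of the transfer orbit: a_t = (1.379×10^5 + 8.812×10^5)/2 = 5.0955×10^5 km.
Circular speed at r = 8.812×10^5 km: v_c = √(μ/r) = 7.1545 km/s.
Transfer-orbit speed at the same r (vis-viva, a = a_t): v_t = √[μ(2/r − 1/a_t)] = 3.7219 km/s.
Δv₂ = |v_t − v_c| = |3.7219 − 7.1545| = 3.433 km/s.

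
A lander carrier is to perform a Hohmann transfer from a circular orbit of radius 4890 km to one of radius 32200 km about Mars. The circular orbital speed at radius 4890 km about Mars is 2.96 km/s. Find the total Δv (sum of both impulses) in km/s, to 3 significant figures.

Δv = 1.50 km/s

From the circular-orbit relation v² = μ/r at r = 4890 km: μ = v²r = (2.96)² × 4890 = 42844.2 km³/s².
Transfer-ellipse semi-major axis a_t = (r₁ + r₂)/2 = (4890 + 32200)/2 = 18545 km.
Circular speed at r₁: v₁ = √(μ/r₁) = √(42844.2/4890) = 2.9600 km/s.
Transfer-orbit speed at r₁ (v² = μ(2/r − 1/a)): v_p = √[μ(2/r₁ − 1/a_t)] = 3.9004 km/s.
First burn Δv₁ = |v_p − v₁| = 0.9404 km/s.
At r₂, v₂ = √(μ/r₂) = 1.1535 km/s.
Transfer-orbit speed at r₂: v_a = √[μ(2/r₂ − 1/a_t)] = 0.59232 km/s.
Second burn Δv₂ = |v₂ − v_a| = 0.5612 km/s.
Total Δv = Δv₁ + Δv₂ = 1.502 km/s.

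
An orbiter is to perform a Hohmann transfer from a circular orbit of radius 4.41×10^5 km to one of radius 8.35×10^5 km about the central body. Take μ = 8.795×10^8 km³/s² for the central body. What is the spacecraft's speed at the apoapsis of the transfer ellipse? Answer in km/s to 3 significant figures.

Semi-major axis of the transfer orbit: a_t = (4.410×10^5 + 8.350×10^5)/2 = 6.380×10^5 km.
The apoapsis of the transfer ellipse is at r = 8.350×10^5 km.
From the vis-viva equation, v = √[μ(2/r − 1/a_t)] = 26.98 km/s.

v = 27.0 km/s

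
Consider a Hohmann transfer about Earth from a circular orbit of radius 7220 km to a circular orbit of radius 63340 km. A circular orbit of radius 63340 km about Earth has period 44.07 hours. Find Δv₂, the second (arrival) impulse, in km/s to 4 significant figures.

Δv₂ = 1.374 km/s

From Kepler's third law T² = 4π²r³/μ at r = 63340 km, T = 44.07 hours = 44.07 × 3600 s = 1.58652×10^5 s: μ = 4π²r³/T² = 3.98568×10^5 km³/s².
Transfer-ellipse semi-major axis a_t = (r₁ + r₂)/2 = (7220 + 63340)/2 = 35280 km.
On the circular orbit at r = 63340 km, v_c = √(μ/r) = 2.5085 km/s.
Vis-viva on the transfer ellipse at r = 63340 km gives v_t = √[μ(2/r − 1/a_t)] = 1.1348 km/s.
Δv₂ = |v_t − v_c| = |1.1348 − 2.5085| = 1.374 km/s.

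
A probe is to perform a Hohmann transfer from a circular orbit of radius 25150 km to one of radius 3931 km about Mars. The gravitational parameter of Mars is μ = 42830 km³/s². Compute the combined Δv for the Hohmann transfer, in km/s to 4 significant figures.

Transfer-ellipse semi-major axis a_t = (r₁ + r₂)/2 = (25150 + 3931)/2 = 14540.5 km.
Circular speed at r₁: v₁ = √(μ/r₁) = √(42830/25150) = 1.304984 km/s.
On the transfer ellipse at r₁, v² = μ(2/r − 1/a) gives v_a = √[μ(2/r₁ − 1/a_t)] = 0.6785266 km/s.
First burn Δv₁ = |v_a − v₁| = 0.62646 km/s.
At r₂, v₂ = √(μ/r₂) = 3.3008 km/s.
Transfer-orbit speed at r₂: v_p = √[μ(2/r₂ − 1/a_t)] = 4.3411 km/s.
Second burn Δv₂ = |v₂ − v_p| = 1.0403 km/s.
Total Δv = Δv₁ + Δv₂ = 1.667 km/s.

Δv = 1.667 km/s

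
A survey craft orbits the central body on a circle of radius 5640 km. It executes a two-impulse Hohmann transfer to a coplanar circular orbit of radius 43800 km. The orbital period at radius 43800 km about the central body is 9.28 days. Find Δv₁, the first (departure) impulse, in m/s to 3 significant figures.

Δv₁ = 317 m/s

From Kepler's third law T² = 4π²r³/μ at r = 43800 km, T = 9.28 days = 9.28 × 86400 s = 8.01792×10^5 s: μ = 4π²r³/T² = 5160.11 km³/s².
Semi-major axis of the transfer orbit: a_t = (5640 + 43800)/2 = 24720 km.
Circular speed at r = 5640 km: v_c = √(μ/r) = 0.95651 km/s.
Vis-viva on the transfer ellipse at r = 5640 km gives v_t = √[μ(2/r − 1/a_t)] = 1.2732 km/s.
Δv₁ = |v_t − v_c| = |1.2732 − 0.95651| = 0.3167 km/s.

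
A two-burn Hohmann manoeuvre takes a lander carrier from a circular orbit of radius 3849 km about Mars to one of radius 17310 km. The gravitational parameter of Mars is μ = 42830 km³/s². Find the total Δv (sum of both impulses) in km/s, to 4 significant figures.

Δv = 1.555 km/s

Semi-major axis of the transfer orbit: a_t = (3849 + 17310)/2 = 10579.5 km.
At r₁ the circular-orbit speed is v₁ = √(μ/r₁) = 3.3358 km/s.
On the transfer ellipse at r₁, vis-viva gives v_p = √[μ(2/r₁ − 1/a_t)] = 4.2669 km/s.
First burn Δv₁ = |v_p − v₁| = 0.9311 km/s.
Circular speed at r₂: v₂ = √(μ/r₂) = 1.573 km/s.
Transfer-orbit speed at r₂: v_a = √[μ(2/r₂ − 1/a_t)] = 0.9488 km/s.
Second burn Δv₂ = |v₂ − v_a| = 0.6242 km/s.
Δv = Δv₁ + Δv₂ = 0.9311 + 0.6242 = 1.555 km/s.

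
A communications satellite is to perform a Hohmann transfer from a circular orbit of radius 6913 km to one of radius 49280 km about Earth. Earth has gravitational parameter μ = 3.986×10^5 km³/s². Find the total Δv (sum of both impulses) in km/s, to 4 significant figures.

Transfer-ellipse semi-major axis a_t = (r₁ + r₂)/2 = (6913 + 49280)/2 = 28096.5 km.
Circular speed at r₁: v₁ = √(μ/r₁) = √(3.986×10^5/6913) = 7.5934 km/s.
Transfer-orbit speed at r₁ (vis-viva): v_p = √[μ(2/r₁ − 1/a_t)] = 10.056 km/s.
First burn Δv₁ = |v_p − v₁| = 2.463 km/s.
Circular speed at r₂: v₂ = √(μ/r₂) = 2.844 km/s.
Transfer-orbit speed at r₂: v_a = √[μ(2/r₂ − 1/a_t)] = 1.411 km/s.
Second burn Δv₂ = |v₂ − v_a| = 1.433 km/s.
Total Δv = Δv₁ + Δv₂ = 3.896 km/s.

Δv = 3.896 km/s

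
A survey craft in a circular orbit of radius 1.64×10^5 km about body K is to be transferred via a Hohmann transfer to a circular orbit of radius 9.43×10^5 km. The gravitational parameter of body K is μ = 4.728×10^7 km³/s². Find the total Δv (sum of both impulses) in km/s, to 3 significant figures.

Transfer-ellipse semi-major axis a_t = (r₁ + r₂)/2 = (1.640×10^5 + 9.430×10^5)/2 = 5.535×10^5 km.
Circular speed at r₁: v₁ = √(μ/r₁) = √(4.728×10^7/1.640×10^5) = 16.979 km/s.
Transfer-orbit speed at r₁ (v² = μ(2/r − 1/a)): v_p = √[μ(2/r₁ − 1/a_t)] = 22.162 km/s.
First burn Δv₁ = |v_p − v₁| = 5.183 km/s.
Circular speed at r₂: v₂ = √(μ/r₂) = 7.081 km/s.
Transfer-orbit speed at r₂: v_a = √[μ(2/r₂ − 1/a_t)] = 3.854 km/s.
Second burn Δv₂ = |v₂ − v_a| = 3.227 km/s.
Total Δv = Δv₁ + Δv₂ = 8.410 km/s.

Δv = 8.41 km/s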